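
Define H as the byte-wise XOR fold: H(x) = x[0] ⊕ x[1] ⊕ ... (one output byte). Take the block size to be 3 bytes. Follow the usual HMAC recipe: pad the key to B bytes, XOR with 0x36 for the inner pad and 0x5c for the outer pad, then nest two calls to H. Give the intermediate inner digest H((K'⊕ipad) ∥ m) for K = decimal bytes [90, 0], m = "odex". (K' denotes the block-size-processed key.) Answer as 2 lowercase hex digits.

Key decimal bytes [90, 0] = 5a 00 is 2 bytes ≤ B = 3; zero-pad to 3 bytes: K' = 5a 00 00.
K' ⊕ ipad = 6c 36 36.
Inner input = 6c 36 36 ∥ 6f 64 65 78.
Inner hash: XOR 6c⊕36⊕36⊕6f⊕64⊕65⊕78 = 7a.

7a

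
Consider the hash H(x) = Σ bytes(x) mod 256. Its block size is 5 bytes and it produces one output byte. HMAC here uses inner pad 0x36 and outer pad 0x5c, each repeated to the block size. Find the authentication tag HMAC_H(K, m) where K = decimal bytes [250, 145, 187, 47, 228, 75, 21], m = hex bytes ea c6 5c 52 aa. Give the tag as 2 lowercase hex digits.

c4

Key decimal bytes [250, 145, 187, 47, 228, 75, 21] = fa 91 bb 2f e4 4b 15 is 7 bytes > B = 5, so hash it first: H(key) = b9, then zero-pad to 5 bytes: K' = b9 00 00 00 00.
K' ⊕ ipad = 8f 36 36 36 36.  K' ⊕ opad = e5 5c 5c 5c 5c.
Inner input = (K'⊕ipad) ∥ m = 8f 36 36 36 36 ∥ ea c6 5c 52 aa.
Inner hash: sum = 143+54+54+54+54+234+198+92+82+170 = 1135; mod 256 = 111 → 6f.
Outer input = (K'⊕opad) ∥ inner = e5 5c 5c 5c 5c ∥ 6f.
Outer hash (tag): sum = 229+92+92+92+92+111 = 708; mod 256 = 196 → c4.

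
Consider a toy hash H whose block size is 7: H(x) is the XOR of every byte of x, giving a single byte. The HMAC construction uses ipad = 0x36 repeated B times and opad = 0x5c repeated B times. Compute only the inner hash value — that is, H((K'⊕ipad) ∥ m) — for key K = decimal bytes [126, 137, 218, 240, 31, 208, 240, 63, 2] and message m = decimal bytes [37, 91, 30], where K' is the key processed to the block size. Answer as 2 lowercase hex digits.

89

Key decimal bytes [126, 137, 218, 240, 31, 208, 240, 63, 2] = 7e 89 da f0 1f d0 f0 3f 02 is 9 bytes > B = 7, so hash it first: H(key) = df, then zero-pad to 7 bytes: K' = df 00 00 00 00 00 00.
K' ⊕ ipad = e9 36 36 36 36 36 36.
Inner input = e9 36 36 36 36 36 36 ∥ 25 5b 1e.
Inner hash: XOR e9⊕36⊕36⊕36⊕36⊕36⊕36⊕25⊕5b⊕1e = 89.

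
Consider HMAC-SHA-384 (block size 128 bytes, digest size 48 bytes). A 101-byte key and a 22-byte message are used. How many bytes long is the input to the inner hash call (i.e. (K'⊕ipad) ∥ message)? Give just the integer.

Key is 101 ≤ 128 bytes, zero-padded: |K'| = 128.
Inner input = (K'⊕ipad) ∥ m → 128 + 22 = 150 bytes.

150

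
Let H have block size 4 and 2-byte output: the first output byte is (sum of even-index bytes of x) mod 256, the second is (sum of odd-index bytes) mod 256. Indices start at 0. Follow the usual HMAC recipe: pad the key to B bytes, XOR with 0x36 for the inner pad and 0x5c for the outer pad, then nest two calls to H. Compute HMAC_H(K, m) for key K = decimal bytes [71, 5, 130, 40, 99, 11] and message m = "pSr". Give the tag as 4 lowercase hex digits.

Key decimal bytes [71, 5, 130, 40, 99, 11] = 47 05 82 28 63 0b is 6 bytes > B = 4, so hash it first: H(key) = 2c 38, then zero-pad to 4 bytes: K' = 2c 38 00 00.
K' ⊕ ipad = 1a 0e 36 36.  K' ⊕ opad = 70 64 5c 5c.
Inner input = (K'⊕ipad) ∥ m = 1a 0e 36 36 ∥ 70 53 72.
Inner hash: even-index sum = 306 mod 256 = 50; odd-index sum = 151 mod 256 = 151 → 32 97.
Outer input = (K'⊕opad) ∥ inner = 70 64 5c 5c ∥ 32 97.
Outer hash (tag): even-index sum = 254 mod 256 = 254; odd-index sum = 343 mod 256 = 87 → fe 57.

fe57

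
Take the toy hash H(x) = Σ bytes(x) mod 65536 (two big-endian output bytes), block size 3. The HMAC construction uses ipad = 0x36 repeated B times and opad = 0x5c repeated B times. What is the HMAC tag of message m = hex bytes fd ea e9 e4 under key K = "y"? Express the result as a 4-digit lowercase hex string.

0150

Key "y" = 79 is 1 byte ≤ B = 3; zero-pad to 3 bytes: K' = 79 00 00.
K' ⊕ ipad = 4f 36 36.  K' ⊕ opad = 25 5c 5c.
Inner input = (K'⊕ipad) ∥ m = 4f 36 36 ∥ fd ea e9 e4.
Inner hash: sum = 79+54+54+253+234+233+228 = 1135 → 04 6f.
Outer input = (K'⊕opad) ∥ inner = 25 5c 5c ∥ 04 6f.
Outer hash (tag): sum = 37+92+92+4+111 = 336 → 01 50.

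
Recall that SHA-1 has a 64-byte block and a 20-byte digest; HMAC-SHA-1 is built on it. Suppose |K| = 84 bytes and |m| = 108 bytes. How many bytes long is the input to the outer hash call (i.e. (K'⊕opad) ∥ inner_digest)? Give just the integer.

84

Key is 84 > 64 bytes, so it is hashed to 20 bytes then zero-padded to 64: |K'| = 64.
Outer input = (K'⊕opad) ∥ H(inner) → 64 + 20 = 84 bytes.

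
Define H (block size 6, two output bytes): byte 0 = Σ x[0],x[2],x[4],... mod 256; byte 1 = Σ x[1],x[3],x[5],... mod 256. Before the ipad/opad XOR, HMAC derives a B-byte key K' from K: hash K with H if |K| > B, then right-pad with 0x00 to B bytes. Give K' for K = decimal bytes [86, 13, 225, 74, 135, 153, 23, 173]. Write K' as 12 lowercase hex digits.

d59d00000000

|K| = 8 > B = 6, so first hash the key.
H(K): even-index sum = 469 mod 256 = 213; odd-index sum = 413 mod 256 = 157 → d5 9d.
Zero-pad H(K) = d5 9d to 6 bytes: K' = d5 9d 00 00 00 00.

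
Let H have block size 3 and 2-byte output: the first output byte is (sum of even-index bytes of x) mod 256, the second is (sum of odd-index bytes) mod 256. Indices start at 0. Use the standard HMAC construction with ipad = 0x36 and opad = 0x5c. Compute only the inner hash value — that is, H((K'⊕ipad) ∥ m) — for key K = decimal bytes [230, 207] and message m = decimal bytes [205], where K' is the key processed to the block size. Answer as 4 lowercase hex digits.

Key decimal bytes [230, 207] = e6 cf is 2 bytes ≤ B = 3; zero-pad to 3 bytes: K' = e6 cf 00.
K' ⊕ ipad = d0 f9 36.
Inner input = d0 f9 36 ∥ cd.
Inner hash: even-index sum = 262 mod 256 = 6; odd-index sum = 454 mod 256 = 198 → 06 c6.

06c6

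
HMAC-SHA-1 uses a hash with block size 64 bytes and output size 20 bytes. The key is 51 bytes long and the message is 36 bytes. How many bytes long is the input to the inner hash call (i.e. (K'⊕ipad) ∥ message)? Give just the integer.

Key is 51 ≤ 64 bytes, zero-padded: |K'| = 64.
Inner input = (K'⊕ipad) ∥ m → 64 + 36 = 100 bytes.

100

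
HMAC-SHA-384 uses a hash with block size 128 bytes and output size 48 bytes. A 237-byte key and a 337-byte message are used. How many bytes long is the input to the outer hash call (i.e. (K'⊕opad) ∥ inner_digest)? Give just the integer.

176

Key is 237 > 128 bytes, so it is hashed to 48 bytes then zero-padded to 128: |K'| = 128.
Outer input = (K'⊕opad) ∥ H(inner) → 128 + 48 = 176 bytes.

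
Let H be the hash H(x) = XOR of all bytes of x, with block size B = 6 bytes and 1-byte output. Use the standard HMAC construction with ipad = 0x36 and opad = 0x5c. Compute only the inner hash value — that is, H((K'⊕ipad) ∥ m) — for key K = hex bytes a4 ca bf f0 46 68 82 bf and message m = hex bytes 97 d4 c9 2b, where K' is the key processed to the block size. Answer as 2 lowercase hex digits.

Key hex bytes a4 ca bf f0 46 68 82 bf is 8 bytes > B = 6, so hash it first: H(key) = 32, then zero-pad to 6 bytes: K' = 32 00 00 00 00 00.
K' ⊕ ipad = 04 36 36 36 36 36.
Inner input = 04 36 36 36 36 36 ∥ 97 d4 c9 2b.
Inner hash: XOR 04⊕36⊕36⊕36⊕36⊕36⊕97⊕d4⊕c9⊕2b = 93.

93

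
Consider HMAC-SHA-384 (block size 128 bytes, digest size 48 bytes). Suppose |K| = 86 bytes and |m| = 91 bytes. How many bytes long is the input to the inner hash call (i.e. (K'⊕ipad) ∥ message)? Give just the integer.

Key is 86 ≤ 128 bytes, zero-padded: |K'| = 128.
Inner input = (K'⊕ipad) ∥ m → 128 + 91 = 219 bytes.

219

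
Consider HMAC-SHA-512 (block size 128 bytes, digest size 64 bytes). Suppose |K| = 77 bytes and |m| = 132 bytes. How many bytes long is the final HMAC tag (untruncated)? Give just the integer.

The tag is one SHA-512 digest: 64 bytes.

64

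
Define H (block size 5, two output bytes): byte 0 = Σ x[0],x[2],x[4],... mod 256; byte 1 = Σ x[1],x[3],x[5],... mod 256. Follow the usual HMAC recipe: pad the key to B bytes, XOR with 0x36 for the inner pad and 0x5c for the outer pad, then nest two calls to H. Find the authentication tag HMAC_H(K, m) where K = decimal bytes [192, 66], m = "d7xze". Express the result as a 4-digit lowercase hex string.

Key decimal bytes [192, 66] = c0 42 is 2 bytes ≤ B = 5; zero-pad to 5 bytes: K' = c0 42 00 00 00.
K' ⊕ ipad = f6 74 36 36 36.  K' ⊕ opad = 9c 1e 5c 5c 5c.
Inner input = (K'⊕ipad) ∥ m = f6 74 36 36 36 ∥ 64 37 78 7a 65.
Inner hash: even-index sum = 531 mod 256 = 19; odd-index sum = 491 mod 256 = 235 → 13 eb.
Outer input = (K'⊕opad) ∥ inner = 9c 1e 5c 5c 5c ∥ 13 eb.
Outer hash (tag): even-index sum = 575 mod 256 = 63; odd-index sum = 141 mod 256 = 141 → 3f 8d.

3f8d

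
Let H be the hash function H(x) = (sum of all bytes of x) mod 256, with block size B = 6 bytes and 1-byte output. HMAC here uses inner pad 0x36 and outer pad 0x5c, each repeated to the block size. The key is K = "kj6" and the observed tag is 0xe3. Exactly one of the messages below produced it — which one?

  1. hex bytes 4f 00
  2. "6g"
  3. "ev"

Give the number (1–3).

2

Key "kj6" = 6b 6a 36 is 3 bytes ≤ B = 6; zero-pad to 6 bytes: K' = 6b 6a 36 00 00 00.
K' ⊕ ipad = 5d 5c 00 36 36 36; K' ⊕ opad = 37 36 6a 5c 5c 5c.
m1: inner = H(5d 5c 00 36 36 36 4f 00) = aa; tag = H(37 36 6a 5c 5c 5c aa) = 95
m2: inner = H(5d 5c 00 36 36 36 36 67) = f8; tag = H(37 36 6a 5c 5c 5c f8) = e3 ← matches
m3: inner = H(5d 5c 00 36 36 36 65 76) = 36; tag = H(37 36 6a 5c 5c 5c 36) = 21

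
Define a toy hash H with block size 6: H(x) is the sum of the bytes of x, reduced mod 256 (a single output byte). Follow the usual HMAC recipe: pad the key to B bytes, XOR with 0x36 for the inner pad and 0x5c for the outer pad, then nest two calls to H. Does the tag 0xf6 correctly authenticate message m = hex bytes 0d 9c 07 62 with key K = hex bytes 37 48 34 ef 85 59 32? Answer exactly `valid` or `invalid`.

invalid

Key hex bytes 37 48 34 ef 85 59 32 is 7 bytes > B = 6, so hash it first: H(key) = b2, then zero-pad to 6 bytes: K' = b2 00 00 00 00 00.
K' ⊕ ipad = 84 36 36 36 36 36; K' ⊕ opad = ee 5c 5c 5c 5c 5c.
Inner hash: sum = 132+54+54+54+54+54+13+156+7+98 = 676; mod 256 = 164 → a4.
Outer hash (recomputed tag): sum = 238+92+92+92+92+92+164 = 862; mod 256 = 94 → 5e.
Recomputed tag = 5e; claimed = f6 → mismatch.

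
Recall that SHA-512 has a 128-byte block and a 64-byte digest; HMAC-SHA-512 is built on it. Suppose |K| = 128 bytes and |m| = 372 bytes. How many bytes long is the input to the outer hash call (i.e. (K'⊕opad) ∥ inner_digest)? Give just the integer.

Key is 128 ≤ 128 bytes, zero-padded: |K'| = 128.
Outer input = (K'⊕opad) ∥ H(inner) → 128 + 64 = 192 bytes.

192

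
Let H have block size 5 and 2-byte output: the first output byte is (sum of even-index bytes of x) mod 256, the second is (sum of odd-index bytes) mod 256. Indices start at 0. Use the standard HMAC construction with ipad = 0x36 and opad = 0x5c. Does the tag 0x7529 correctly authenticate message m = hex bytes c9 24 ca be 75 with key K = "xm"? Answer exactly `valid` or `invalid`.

Key "xm" = 78 6d is 2 bytes ≤ B = 5; zero-pad to 5 bytes: K' = 78 6d 00 00 00.
K' ⊕ ipad = 4e 5b 36 36 36; K' ⊕ opad = 24 31 5c 5c 5c.
Inner hash: even-index sum = 412 mod 256 = 156; odd-index sum = 665 mod 256 = 153 → 9c 99.
Outer hash (recomputed tag): even-index sum = 373 mod 256 = 117; odd-index sum = 297 mod 256 = 41 → 75 29.
Recomputed tag = 7529; claimed = 7529 → match.

valid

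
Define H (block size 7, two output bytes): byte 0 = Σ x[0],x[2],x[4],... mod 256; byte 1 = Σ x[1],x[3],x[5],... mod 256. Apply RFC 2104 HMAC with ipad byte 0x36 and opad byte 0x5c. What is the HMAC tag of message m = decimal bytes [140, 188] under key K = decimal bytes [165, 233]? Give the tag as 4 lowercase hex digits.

Key decimal bytes [165, 233] = a5 e9 is 2 bytes ≤ B = 7; zero-pad to 7 bytes: K' = a5 e9 00 00 00 00 00.
K' ⊕ ipad = 93 df 36 36 36 36 36.  K' ⊕ opad = f9 b5 5c 5c 5c 5c 5c.
Inner input = (K'⊕ipad) ∥ m = 93 df 36 36 36 36 36 ∥ 8c bc.
Inner hash: even-index sum = 497 mod 256 = 241; odd-index sum = 471 mod 256 = 215 → f1 d7.
Outer input = (K'⊕opad) ∥ inner = f9 b5 5c 5c 5c 5c 5c ∥ f1 d7.
Outer hash (tag): even-index sum = 740 mod 256 = 228; odd-index sum = 606 mod 256 = 94 → e4 5e.

e45e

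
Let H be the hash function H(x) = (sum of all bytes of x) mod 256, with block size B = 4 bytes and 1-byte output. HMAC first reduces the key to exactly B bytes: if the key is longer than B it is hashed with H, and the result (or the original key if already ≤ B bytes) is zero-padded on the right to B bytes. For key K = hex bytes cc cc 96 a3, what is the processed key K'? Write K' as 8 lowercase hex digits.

cccc96a3

Key hex bytes cc cc 96 a3 is exactly B = 4 bytes: K' = cc cc 96 a3.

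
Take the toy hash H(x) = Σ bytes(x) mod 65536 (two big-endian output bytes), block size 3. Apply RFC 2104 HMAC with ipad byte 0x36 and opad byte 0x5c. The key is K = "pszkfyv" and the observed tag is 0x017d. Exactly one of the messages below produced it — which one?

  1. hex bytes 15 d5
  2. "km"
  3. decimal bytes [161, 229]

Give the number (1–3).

1

Key "pszkfyv" = 70 73 7a 6b 66 79 76 is 7 bytes > B = 3, so hash it first: H(key) = 03 1d, then zero-pad to 3 bytes: K' = 03 1d 00.
K' ⊕ ipad = 35 2b 36; K' ⊕ opad = 5f 41 5c.
m1: inner = H(35 2b 36 15 d5) = 01 80; tag = H(5f 41 5c 01 80) = 017d ← matches
m2: inner = H(35 2b 36 6b 6d) = 01 6e; tag = H(5f 41 5c 01 6e) = 016b
m3: inner = H(35 2b 36 a1 e5) = 02 1c; tag = H(5f 41 5c 02 1c) = 011a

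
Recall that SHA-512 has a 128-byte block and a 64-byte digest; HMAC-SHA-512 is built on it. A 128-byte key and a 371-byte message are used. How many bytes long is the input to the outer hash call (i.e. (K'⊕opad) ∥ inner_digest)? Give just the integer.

Key is 128 ≤ 128 bytes, zero-padded: |K'| = 128.
Outer input = (K'⊕opad) ∥ H(inner) → 128 + 64 = 192 bytes.

192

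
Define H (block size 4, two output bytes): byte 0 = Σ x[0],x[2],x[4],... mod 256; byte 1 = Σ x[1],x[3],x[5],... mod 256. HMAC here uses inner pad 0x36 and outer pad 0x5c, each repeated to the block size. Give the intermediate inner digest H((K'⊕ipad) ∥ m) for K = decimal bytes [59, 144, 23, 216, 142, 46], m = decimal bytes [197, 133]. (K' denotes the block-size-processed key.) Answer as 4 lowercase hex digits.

d15b

Key decimal bytes [59, 144, 23, 216, 142, 46] = 3b 90 17 d8 8e 2e is 6 bytes > B = 4, so hash it first: H(key) = e0 96, then zero-pad to 4 bytes: K' = e0 96 00 00.
K' ⊕ ipad = d6 a0 36 36.
Inner input = d6 a0 36 36 ∥ c5 85.
Inner hash: even-index sum = 465 mod 256 = 209; odd-index sum = 347 mod 256 = 91 → d1 5b.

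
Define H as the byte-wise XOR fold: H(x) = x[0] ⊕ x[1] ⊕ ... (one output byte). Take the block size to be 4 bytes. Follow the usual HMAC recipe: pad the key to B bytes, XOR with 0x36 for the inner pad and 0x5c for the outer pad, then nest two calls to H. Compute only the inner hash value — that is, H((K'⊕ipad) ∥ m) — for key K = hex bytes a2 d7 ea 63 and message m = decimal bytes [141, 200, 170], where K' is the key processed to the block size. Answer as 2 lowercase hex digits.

13

Key hex bytes a2 d7 ea 63 is exactly B = 4 bytes: K' = a2 d7 ea 63.
K' ⊕ ipad = 94 e1 dc 55.
Inner input = 94 e1 dc 55 ∥ 8d c8 aa.
Inner hash: XOR 94⊕e1⊕dc⊕55⊕8d⊕c8⊕aa = 13.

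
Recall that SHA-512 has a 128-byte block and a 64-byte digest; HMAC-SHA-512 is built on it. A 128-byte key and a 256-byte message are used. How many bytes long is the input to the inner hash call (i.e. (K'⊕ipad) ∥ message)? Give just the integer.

384

Key is 128 ≤ 128 bytes, zero-padded: |K'| = 128.
Inner input = (K'⊕ipad) ∥ m → 128 + 256 = 384 bytes.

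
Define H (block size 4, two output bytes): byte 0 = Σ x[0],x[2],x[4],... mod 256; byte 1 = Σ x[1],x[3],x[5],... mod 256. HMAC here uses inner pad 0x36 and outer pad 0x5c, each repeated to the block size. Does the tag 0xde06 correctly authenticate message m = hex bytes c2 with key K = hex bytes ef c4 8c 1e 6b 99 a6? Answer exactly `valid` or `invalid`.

valid

Key hex bytes ef c4 8c 1e 6b 99 a6 is 7 bytes > B = 4, so hash it first: H(key) = 8c 7b, then zero-pad to 4 bytes: K' = 8c 7b 00 00.
K' ⊕ ipad = ba 4d 36 36; K' ⊕ opad = d0 27 5c 5c.
Inner hash: even-index sum = 434 mod 256 = 178; odd-index sum = 131 mod 256 = 131 → b2 83.
Outer hash (recomputed tag): even-index sum = 478 mod 256 = 222; odd-index sum = 262 mod 256 = 6 → de 06.
Recomputed tag = de06; claimed = de06 → match.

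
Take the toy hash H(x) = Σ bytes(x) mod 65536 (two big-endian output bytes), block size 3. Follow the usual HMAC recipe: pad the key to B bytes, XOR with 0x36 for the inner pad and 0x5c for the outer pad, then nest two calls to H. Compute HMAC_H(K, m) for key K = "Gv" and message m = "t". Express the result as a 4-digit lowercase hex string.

00fd

Key "Gv" = 47 76 is 2 bytes ≤ B = 3; zero-pad to 3 bytes: K' = 47 76 00.
K' ⊕ ipad = 71 40 36.  K' ⊕ opad = 1b 2a 5c.
Inner input = (K'⊕ipad) ∥ m = 71 40 36 ∥ 74.
Inner hash: sum = 113+64+54+116 = 347 → 01 5b.
Outer input = (K'⊕opad) ∥ inner = 1b 2a 5c ∥ 01 5b.
Outer hash (tag): sum = 27+42+92+1+91 = 253 → 00 fd.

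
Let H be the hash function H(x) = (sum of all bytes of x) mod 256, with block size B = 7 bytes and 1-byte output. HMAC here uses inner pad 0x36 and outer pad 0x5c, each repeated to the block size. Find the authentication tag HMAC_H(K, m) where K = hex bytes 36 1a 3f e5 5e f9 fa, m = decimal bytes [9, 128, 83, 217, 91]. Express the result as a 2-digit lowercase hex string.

Key hex bytes 36 1a 3f e5 5e f9 fa is exactly B = 7 bytes: K' = 36 1a 3f e5 5e f9 fa.
K' ⊕ ipad = 00 2c 09 d3 68 cf cc.  K' ⊕ opad = 6a 46 63 b9 02 a5 a6.
Inner input = (K'⊕ipad) ∥ m = 00 2c 09 d3 68 cf cc ∥ 09 80 53 d9 5b.
Inner hash: sum = 0+44+9+211+104+207+204+9+128+83+217+91 = 1307; mod 256 = 27 → 1b.
Outer input = (K'⊕opad) ∥ inner = 6a 46 63 b9 02 a5 a6 ∥ 1b.
Outer hash (tag): sum = 106+70+99+185+2+165+166+27 = 820; mod 256 = 52 → 34.

34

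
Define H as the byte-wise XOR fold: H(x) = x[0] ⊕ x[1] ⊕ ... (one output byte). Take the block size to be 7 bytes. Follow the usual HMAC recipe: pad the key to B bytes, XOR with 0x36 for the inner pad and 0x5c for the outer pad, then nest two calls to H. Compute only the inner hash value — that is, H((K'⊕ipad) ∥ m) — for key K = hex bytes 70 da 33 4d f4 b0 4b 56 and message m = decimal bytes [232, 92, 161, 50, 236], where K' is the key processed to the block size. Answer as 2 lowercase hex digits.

70

Key hex bytes 70 da 33 4d f4 b0 4b 56 is 8 bytes > B = 7, so hash it first: H(key) = 8d, then zero-pad to 7 bytes: K' = 8d 00 00 00 00 00 00.
K' ⊕ ipad = bb 36 36 36 36 36 36.
Inner input = bb 36 36 36 36 36 36 ∥ e8 5c a1 32 ec.
Inner hash: XOR bb⊕36⊕36⊕36⊕36⊕36⊕36⊕e8⊕5c⊕a1⊕32⊕ec = 70.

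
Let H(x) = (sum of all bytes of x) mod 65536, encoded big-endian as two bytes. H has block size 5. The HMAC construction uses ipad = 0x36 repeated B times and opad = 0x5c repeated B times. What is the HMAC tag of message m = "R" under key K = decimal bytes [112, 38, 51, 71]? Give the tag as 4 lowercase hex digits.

Key decimal bytes [112, 38, 51, 71] = 70 26 33 47 is 4 bytes ≤ B = 5; zero-pad to 5 bytes: K' = 70 26 33 47 00.
K' ⊕ ipad = 46 10 05 71 36.  K' ⊕ opad = 2c 7a 6f 1b 5c.
Inner input = (K'⊕ipad) ∥ m = 46 10 05 71 36 ∥ 52.
Inner hash: sum = 70+16+5+113+54+82 = 340 → 01 54.
Outer input = (K'⊕opad) ∥ inner = 2c 7a 6f 1b 5c ∥ 01 54.
Outer hash (tag): sum = 44+122+111+27+92+1+84 = 481 → 01 e1.

01e1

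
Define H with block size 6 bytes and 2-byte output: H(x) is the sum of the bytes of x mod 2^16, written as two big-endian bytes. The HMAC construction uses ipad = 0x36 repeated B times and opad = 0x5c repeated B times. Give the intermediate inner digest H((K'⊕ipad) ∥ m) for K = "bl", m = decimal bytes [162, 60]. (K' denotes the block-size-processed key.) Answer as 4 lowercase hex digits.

Key "bl" = 62 6c is 2 bytes ≤ B = 6; zero-pad to 6 bytes: K' = 62 6c 00 00 00 00.
K' ⊕ ipad = 54 5a 36 36 36 36.
Inner input = 54 5a 36 36 36 36 ∥ a2 3c.
Inner hash: sum = 84+90+54+54+54+54+162+60 = 612 → 02 64.

0264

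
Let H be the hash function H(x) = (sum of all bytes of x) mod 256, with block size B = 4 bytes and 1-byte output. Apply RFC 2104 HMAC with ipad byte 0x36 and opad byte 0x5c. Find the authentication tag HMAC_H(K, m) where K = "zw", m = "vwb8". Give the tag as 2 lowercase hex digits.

Key "zw" = 7a 77 is 2 bytes ≤ B = 4; zero-pad to 4 bytes: K' = 7a 77 00 00.
K' ⊕ ipad = 4c 41 36 36.  K' ⊕ opad = 26 2b 5c 5c.
Inner input = (K'⊕ipad) ∥ m = 4c 41 36 36 ∥ 76 77 62 38.
Inner hash: sum = 76+65+54+54+118+119+98+56 = 640; mod 256 = 128 → 80.
Outer input = (K'⊕opad) ∥ inner = 26 2b 5c 5c ∥ 80.
Outer hash (tag): sum = 38+43+92+92+128 = 393; mod 256 = 137 → 89.

89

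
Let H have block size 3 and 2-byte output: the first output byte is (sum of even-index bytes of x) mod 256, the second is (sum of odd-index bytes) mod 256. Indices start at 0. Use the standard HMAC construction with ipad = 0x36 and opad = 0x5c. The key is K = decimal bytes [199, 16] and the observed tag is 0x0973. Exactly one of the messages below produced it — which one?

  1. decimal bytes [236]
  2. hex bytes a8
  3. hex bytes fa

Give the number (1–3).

1

Key decimal bytes [199, 16] = c7 10 is 2 bytes ≤ B = 3; zero-pad to 3 bytes: K' = c7 10 00.
K' ⊕ ipad = f1 26 36; K' ⊕ opad = 9b 4c 5c.
m1: inner = H(f1 26 36 ec) = 27 12; tag = H(9b 4c 5c 27 12) = 0973 ← matches
m2: inner = H(f1 26 36 a8) = 27 ce; tag = H(9b 4c 5c 27 ce) = c573
m3: inner = H(f1 26 36 fa) = 27 20; tag = H(9b 4c 5c 27 20) = 1773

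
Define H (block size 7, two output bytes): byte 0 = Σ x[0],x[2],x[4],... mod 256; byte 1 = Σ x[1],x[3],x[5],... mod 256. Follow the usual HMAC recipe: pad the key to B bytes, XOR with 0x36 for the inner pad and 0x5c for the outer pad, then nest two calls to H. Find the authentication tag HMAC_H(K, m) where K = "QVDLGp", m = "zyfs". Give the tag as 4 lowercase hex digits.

9cb2

Key "QVDLGp" = 51 56 44 4c 47 70 is 6 bytes ≤ B = 7; zero-pad to 7 bytes: K' = 51 56 44 4c 47 70 00.
K' ⊕ ipad = 67 60 72 7a 71 46 36.  K' ⊕ opad = 0d 0a 18 10 1b 2c 5c.
Inner input = (K'⊕ipad) ∥ m = 67 60 72 7a 71 46 36 ∥ 7a 79 66 73.
Inner hash: even-index sum = 620 mod 256 = 108; odd-index sum = 512 mod 256 = 0 → 6c 00.
Outer input = (K'⊕opad) ∥ inner = 0d 0a 18 10 1b 2c 5c ∥ 6c 00.
Outer hash (tag): even-index sum = 156 mod 256 = 156; odd-index sum = 178 mod 256 = 178 → 9c b2.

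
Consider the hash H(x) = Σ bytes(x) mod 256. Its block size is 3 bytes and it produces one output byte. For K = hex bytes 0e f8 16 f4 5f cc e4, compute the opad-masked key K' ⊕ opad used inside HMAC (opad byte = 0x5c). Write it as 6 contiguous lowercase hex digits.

435c5c

Key hex bytes 0e f8 16 f4 5f cc e4 is 7 bytes > B = 3, so hash it first: H(key) = 1f, then zero-pad to 3 bytes: K' = 1f 00 00.
XOR each byte with 0x5c: 1f⊕5c=43, 00⊕5c=5c, 00⊕5c=5c.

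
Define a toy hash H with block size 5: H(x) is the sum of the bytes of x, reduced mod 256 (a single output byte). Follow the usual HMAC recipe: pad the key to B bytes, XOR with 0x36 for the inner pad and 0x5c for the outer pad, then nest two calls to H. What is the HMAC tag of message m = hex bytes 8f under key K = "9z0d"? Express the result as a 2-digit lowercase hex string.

Key "9z0d" = 39 7a 30 64 is 4 bytes ≤ B = 5; zero-pad to 5 bytes: K' = 39 7a 30 64 00.
K' ⊕ ipad = 0f 4c 06 52 36.  K' ⊕ opad = 65 26 6c 38 5c.
Inner input = (K'⊕ipad) ∥ m = 0f 4c 06 52 36 ∥ 8f.
Inner hash: sum = 15+76+6+82+54+143 = 376; mod 256 = 120 → 78.
Outer input = (K'⊕opad) ∥ inner = 65 26 6c 38 5c ∥ 78.
Outer hash (tag): sum = 101+38+108+56+92+120 = 515; mod 256 = 3 → 03.

03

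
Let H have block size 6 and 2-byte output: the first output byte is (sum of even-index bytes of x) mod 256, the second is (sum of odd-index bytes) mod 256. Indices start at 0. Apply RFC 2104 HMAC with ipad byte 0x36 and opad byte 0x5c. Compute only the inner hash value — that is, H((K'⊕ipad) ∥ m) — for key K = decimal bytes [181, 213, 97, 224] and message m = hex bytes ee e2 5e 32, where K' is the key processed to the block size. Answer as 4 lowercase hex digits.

5c03

Key decimal bytes [181, 213, 97, 224] = b5 d5 61 e0 is 4 bytes ≤ B = 6; zero-pad to 6 bytes: K' = b5 d5 61 e0 00 00.
K' ⊕ ipad = 83 e3 57 d6 36 36.
Inner input = 83 e3 57 d6 36 36 ∥ ee e2 5e 32.
Inner hash: even-index sum = 604 mod 256 = 92; odd-index sum = 771 mod 256 = 3 → 5c 03.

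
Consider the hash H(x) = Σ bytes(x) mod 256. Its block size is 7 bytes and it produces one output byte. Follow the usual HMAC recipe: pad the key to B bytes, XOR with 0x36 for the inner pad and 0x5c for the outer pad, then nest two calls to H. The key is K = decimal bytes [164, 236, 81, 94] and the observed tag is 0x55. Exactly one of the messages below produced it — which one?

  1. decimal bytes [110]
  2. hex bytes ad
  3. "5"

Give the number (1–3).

2

Key decimal bytes [164, 236, 81, 94] = a4 ec 51 5e is 4 bytes ≤ B = 7; zero-pad to 7 bytes: K' = a4 ec 51 5e 00 00 00.
K' ⊕ ipad = 92 da 67 68 36 36 36; K' ⊕ opad = f8 b0 0d 02 5c 5c 5c.
m1: inner = H(92 da 67 68 36 36 36 6e) = 4b; tag = H(f8 b0 0d 02 5c 5c 5c 4b) = 16
m2: inner = H(92 da 67 68 36 36 36 ad) = 8a; tag = H(f8 b0 0d 02 5c 5c 5c 8a) = 55 ← matches
m3: inner = H(92 da 67 68 36 36 36 35) = 12; tag = H(f8 b0 0d 02 5c 5c 5c 12) = dd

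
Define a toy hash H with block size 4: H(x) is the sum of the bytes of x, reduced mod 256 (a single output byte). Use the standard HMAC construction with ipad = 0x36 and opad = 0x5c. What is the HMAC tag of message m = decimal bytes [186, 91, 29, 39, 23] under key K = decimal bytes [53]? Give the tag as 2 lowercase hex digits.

92

Key decimal bytes [53] = 35 is 1 byte ≤ B = 4; zero-pad to 4 bytes: K' = 35 00 00 00.
K' ⊕ ipad = 03 36 36 36.  K' ⊕ opad = 69 5c 5c 5c.
Inner input = (K'⊕ipad) ∥ m = 03 36 36 36 ∥ ba 5b 1d 27 17.
Inner hash: sum = 3+54+54+54+186+91+29+39+23 = 533; mod 256 = 21 → 15.
Outer input = (K'⊕opad) ∥ inner = 69 5c 5c 5c ∥ 15.
Outer hash (tag): sum = 105+92+92+92+21 = 402; mod 256 = 146 → 92.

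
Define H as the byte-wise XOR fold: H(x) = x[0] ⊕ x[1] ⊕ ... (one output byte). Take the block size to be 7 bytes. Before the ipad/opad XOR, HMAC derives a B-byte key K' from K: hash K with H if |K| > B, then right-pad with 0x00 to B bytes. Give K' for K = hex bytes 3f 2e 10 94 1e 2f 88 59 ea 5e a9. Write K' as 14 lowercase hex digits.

|K| = 11 > B = 7, so first hash the key.
H(K): XOR 3f⊕2e⊕10⊕94⊕1e⊕2f⊕88⊕59⊕ea⊕5e⊕a9 = 68.
Zero-pad H(K) = 68 to 7 bytes: K' = 68 00 00 00 00 00 00.

68000000000000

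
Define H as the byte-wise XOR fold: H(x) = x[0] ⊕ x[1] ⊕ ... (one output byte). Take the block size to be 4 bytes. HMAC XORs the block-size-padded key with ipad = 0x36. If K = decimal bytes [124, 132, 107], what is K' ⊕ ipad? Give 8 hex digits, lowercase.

4ab25d36

Key decimal bytes [124, 132, 107] = 7c 84 6b is 3 bytes ≤ B = 4; zero-pad to 4 bytes: K' = 7c 84 6b 00.
XOR each byte with 0x36: 7c⊕36=4a, 84⊕36=b2, 6b⊕36=5d, 00⊕36=36.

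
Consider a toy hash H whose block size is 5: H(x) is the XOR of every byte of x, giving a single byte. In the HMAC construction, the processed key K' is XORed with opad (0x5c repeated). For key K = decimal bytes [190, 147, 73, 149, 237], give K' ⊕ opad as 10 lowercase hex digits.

e2cf15c9b1

Key decimal bytes [190, 147, 73, 149, 237] = be 93 49 95 ed is exactly B = 5 bytes: K' = be 93 49 95 ed.
XOR each byte with 0x5c: be⊕5c=e2, 93⊕5c=cf, 49⊕5c=15, 95⊕5c=c9, ed⊕5c=b1.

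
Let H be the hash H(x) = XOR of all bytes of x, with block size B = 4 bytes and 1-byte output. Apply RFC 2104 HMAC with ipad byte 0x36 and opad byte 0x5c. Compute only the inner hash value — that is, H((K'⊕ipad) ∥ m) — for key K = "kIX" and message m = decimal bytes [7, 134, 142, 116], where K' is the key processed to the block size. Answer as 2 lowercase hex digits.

01

Key "kIX" = 6b 49 58 is 3 bytes ≤ B = 4; zero-pad to 4 bytes: K' = 6b 49 58 00.
K' ⊕ ipad = 5d 7f 6e 36.
Inner input = 5d 7f 6e 36 ∥ 07 86 8e 74.
Inner hash: XOR 5d⊕7f⊕6e⊕36⊕07⊕86⊕8e⊕74 = 01.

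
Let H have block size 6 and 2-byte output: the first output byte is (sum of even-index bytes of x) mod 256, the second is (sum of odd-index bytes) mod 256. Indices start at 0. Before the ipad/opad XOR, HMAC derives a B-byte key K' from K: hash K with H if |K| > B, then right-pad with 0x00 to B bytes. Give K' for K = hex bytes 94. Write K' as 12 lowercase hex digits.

940000000000

Key hex bytes 94 is 1 byte ≤ B = 6; zero-pad to 6 bytes: K' = 94 00 00 00 00 00.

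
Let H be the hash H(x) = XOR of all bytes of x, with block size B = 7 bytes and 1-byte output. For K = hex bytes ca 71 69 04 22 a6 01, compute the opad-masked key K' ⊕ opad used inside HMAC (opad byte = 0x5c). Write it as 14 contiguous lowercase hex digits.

Key hex bytes ca 71 69 04 22 a6 01 is exactly B = 7 bytes: K' = ca 71 69 04 22 a6 01.
XOR each byte with 0x5c: ca⊕5c=96, 71⊕5c=2d, 69⊕5c=35, 04⊕5c=58, 22⊕5c=7e, a6⊕5c=fa, 01⊕5c=5d.

962d35587efa5d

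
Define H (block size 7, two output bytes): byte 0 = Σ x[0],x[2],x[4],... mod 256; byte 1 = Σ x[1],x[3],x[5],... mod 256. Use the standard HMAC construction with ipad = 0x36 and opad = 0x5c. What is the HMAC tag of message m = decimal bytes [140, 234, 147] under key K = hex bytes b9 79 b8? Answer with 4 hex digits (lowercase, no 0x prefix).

5b50

Key hex bytes b9 79 b8 is 3 bytes ≤ B = 7; zero-pad to 7 bytes: K' = b9 79 b8 00 00 00 00.
K' ⊕ ipad = 8f 4f 8e 36 36 36 36.  K' ⊕ opad = e5 25 e4 5c 5c 5c 5c.
Inner input = (K'⊕ipad) ∥ m = 8f 4f 8e 36 36 36 36 ∥ 8c ea 93.
Inner hash: even-index sum = 627 mod 256 = 115; odd-index sum = 474 mod 256 = 218 → 73 da.
Outer input = (K'⊕opad) ∥ inner = e5 25 e4 5c 5c 5c 5c ∥ 73 da.
Outer hash (tag): even-index sum = 859 mod 256 = 91; odd-index sum = 336 mod 256 = 80 → 5b 50.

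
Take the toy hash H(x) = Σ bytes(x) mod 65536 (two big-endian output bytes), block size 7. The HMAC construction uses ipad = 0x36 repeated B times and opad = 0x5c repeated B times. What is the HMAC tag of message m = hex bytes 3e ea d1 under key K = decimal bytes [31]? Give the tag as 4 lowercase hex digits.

02d4

Key decimal bytes [31] = 1f is 1 byte ≤ B = 7; zero-pad to 7 bytes: K' = 1f 00 00 00 00 00 00.
K' ⊕ ipad = 29 36 36 36 36 36 36.  K' ⊕ opad = 43 5c 5c 5c 5c 5c 5c.
Inner input = (K'⊕ipad) ∥ m = 29 36 36 36 36 36 36 ∥ 3e ea d1.
Inner hash: sum = 41+54+54+54+54+54+54+62+234+209 = 870 → 03 66.
Outer input = (K'⊕opad) ∥ inner = 43 5c 5c 5c 5c 5c 5c ∥ 03 66.
Outer hash (tag): sum = 67+92+92+92+92+92+92+3+102 = 724 → 02 d4.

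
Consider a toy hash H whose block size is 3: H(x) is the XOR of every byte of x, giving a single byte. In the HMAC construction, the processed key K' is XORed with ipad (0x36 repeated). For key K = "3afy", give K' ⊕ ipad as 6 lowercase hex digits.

7b3636

Key "3afy" = 33 61 66 79 is 4 bytes > B = 3, so hash it first: H(key) = 4d, then zero-pad to 3 bytes: K' = 4d 00 00.
XOR each byte with 0x36: 4d⊕36=7b, 00⊕36=36, 00⊕36=36.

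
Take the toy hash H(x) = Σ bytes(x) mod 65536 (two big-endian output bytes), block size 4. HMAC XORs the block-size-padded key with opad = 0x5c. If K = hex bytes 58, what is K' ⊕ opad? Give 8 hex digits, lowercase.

Key hex bytes 58 is 1 byte ≤ B = 4; zero-pad to 4 bytes: K' = 58 00 00 00.
XOR each byte with 0x5c: 58⊕5c=04, 00⊕5c=5c, 00⊕5c=5c, 00⊕5c=5c.

045c5c5c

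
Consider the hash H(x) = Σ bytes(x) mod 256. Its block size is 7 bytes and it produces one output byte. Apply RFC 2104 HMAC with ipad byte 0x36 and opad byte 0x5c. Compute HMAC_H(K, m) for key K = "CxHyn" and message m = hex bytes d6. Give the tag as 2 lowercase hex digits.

Key "CxHyn" = 43 78 48 79 6e is 5 bytes ≤ B = 7; zero-pad to 7 bytes: K' = 43 78 48 79 6e 00 00.
K' ⊕ ipad = 75 4e 7e 4f 58 36 36.  K' ⊕ opad = 1f 24 14 25 32 5c 5c.
Inner input = (K'⊕ipad) ∥ m = 75 4e 7e 4f 58 36 36 ∥ d6.
Inner hash: sum = 117+78+126+79+88+54+54+214 = 810; mod 256 = 42 → 2a.
Outer input = (K'⊕opad) ∥ inner = 1f 24 14 25 32 5c 5c ∥ 2a.
Outer hash (tag): sum = 31+36+20+37+50+92+92+42 = 400; mod 256 = 144 → 90.

90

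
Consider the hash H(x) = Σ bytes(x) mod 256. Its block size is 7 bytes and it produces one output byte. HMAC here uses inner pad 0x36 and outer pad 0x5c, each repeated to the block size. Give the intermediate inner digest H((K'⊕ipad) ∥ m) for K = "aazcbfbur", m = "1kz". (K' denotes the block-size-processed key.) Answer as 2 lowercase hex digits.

e0

Key "aazcbfbur" = 61 61 7a 63 62 66 62 75 72 is 9 bytes > B = 7, so hash it first: H(key) = b0, then zero-pad to 7 bytes: K' = b0 00 00 00 00 00 00.
K' ⊕ ipad = 86 36 36 36 36 36 36.
Inner input = 86 36 36 36 36 36 36 ∥ 31 6b 7a.
Inner hash: sum = 134+54+54+54+54+54+54+49+107+122 = 736; mod 256 = 224 → e0.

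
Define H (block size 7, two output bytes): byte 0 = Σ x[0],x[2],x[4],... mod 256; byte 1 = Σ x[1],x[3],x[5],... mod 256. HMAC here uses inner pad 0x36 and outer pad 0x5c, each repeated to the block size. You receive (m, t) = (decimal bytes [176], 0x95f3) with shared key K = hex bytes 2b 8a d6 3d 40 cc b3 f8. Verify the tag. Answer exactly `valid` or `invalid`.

Key hex bytes 2b 8a d6 3d 40 cc b3 f8 is 8 bytes > B = 7, so hash it first: H(key) = f4 8b, then zero-pad to 7 bytes: K' = f4 8b 00 00 00 00 00.
K' ⊕ ipad = c2 bd 36 36 36 36 36; K' ⊕ opad = a8 d7 5c 5c 5c 5c 5c.
Inner hash: even-index sum = 356 mod 256 = 100; odd-index sum = 473 mod 256 = 217 → 64 d9.
Outer hash (recomputed tag): even-index sum = 661 mod 256 = 149; odd-index sum = 499 mod 256 = 243 → 95 f3.
Recomputed tag = 95f3; claimed = 95f3 → match.

valid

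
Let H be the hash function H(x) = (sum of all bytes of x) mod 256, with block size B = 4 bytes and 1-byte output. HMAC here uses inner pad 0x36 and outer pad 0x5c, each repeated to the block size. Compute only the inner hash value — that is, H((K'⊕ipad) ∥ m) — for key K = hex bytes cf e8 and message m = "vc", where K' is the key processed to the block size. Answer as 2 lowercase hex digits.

1c

Key hex bytes cf e8 is 2 bytes ≤ B = 4; zero-pad to 4 bytes: K' = cf e8 00 00.
K' ⊕ ipad = f9 de 36 36.
Inner input = f9 de 36 36 ∥ 76 63.
Inner hash: sum = 249+222+54+54+118+99 = 796; mod 256 = 28 → 1c.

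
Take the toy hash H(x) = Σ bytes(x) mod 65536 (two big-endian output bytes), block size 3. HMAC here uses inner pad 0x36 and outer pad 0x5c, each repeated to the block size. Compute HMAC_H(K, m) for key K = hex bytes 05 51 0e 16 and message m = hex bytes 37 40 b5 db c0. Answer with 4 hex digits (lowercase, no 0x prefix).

0160

Key hex bytes 05 51 0e 16 is 4 bytes > B = 3, so hash it first: H(key) = 00 7a, then zero-pad to 3 bytes: K' = 00 7a 00.
K' ⊕ ipad = 36 4c 36.  K' ⊕ opad = 5c 26 5c.
Inner input = (K'⊕ipad) ∥ m = 36 4c 36 ∥ 37 40 b5 db c0.
Inner hash: sum = 54+76+54+55+64+181+219+192 = 895 → 03 7f.
Outer input = (K'⊕opad) ∥ inner = 5c 26 5c ∥ 03 7f.
Outer hash (tag): sum = 92+38+92+3+127 = 352 → 01 60.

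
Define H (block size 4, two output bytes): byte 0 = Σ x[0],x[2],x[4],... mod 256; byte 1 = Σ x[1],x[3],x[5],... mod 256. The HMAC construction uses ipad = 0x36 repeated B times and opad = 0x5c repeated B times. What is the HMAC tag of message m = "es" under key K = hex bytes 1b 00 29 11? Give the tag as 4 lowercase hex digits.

6d79

Key hex bytes 1b 00 29 11 is exactly B = 4 bytes: K' = 1b 00 29 11.
K' ⊕ ipad = 2d 36 1f 27.  K' ⊕ opad = 47 5c 75 4d.
Inner input = (K'⊕ipad) ∥ m = 2d 36 1f 27 ∥ 65 73.
Inner hash: even-index sum = 177 mod 256 = 177; odd-index sum = 208 mod 256 = 208 → b1 d0.
Outer input = (K'⊕opad) ∥ inner = 47 5c 75 4d ∥ b1 d0.
Outer hash (tag): even-index sum = 365 mod 256 = 109; odd-index sum = 377 mod 256 = 121 → 6d 79.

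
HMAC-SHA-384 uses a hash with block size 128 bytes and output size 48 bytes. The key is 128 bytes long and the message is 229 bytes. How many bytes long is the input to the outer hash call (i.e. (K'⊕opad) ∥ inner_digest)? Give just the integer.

Key is 128 ≤ 128 bytes, zero-padded: |K'| = 128.
Outer input = (K'⊕opad) ∥ H(inner) → 128 + 48 = 176 bytes.

176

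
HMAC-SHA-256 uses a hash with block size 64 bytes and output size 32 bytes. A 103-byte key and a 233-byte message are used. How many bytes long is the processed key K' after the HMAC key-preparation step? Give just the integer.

64

Key is 103 > 64 bytes, so it is hashed to 32 bytes then zero-padded to 64: |K'| = 64.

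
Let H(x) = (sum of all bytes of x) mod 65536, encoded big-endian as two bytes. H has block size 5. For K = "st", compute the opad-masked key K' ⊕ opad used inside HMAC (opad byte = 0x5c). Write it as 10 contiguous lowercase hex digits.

Key "st" = 73 74 is 2 bytes ≤ B = 5; zero-pad to 5 bytes: K' = 73 74 00 00 00.
XOR each byte with 0x5c: 73⊕5c=2f, 74⊕5c=28, 00⊕5c=5c, 00⊕5c=5c, 00⊕5c=5c.

2f285c5c5c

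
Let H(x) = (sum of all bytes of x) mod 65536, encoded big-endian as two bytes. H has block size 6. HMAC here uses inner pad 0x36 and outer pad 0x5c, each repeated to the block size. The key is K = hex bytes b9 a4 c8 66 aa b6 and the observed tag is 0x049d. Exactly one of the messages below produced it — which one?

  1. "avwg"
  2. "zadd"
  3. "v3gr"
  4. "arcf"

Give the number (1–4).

Key hex bytes b9 a4 c8 66 aa b6 is exactly B = 6 bytes: K' = b9 a4 c8 66 aa b6.
K' ⊕ ipad = 8f 92 fe 50 9c 80; K' ⊕ opad = e5 f8 94 3a f6 ea.
m1: inner = H(8f 92 fe 50 9c 80 61 76 77 67) = 05 40; tag = H(e5 f8 94 3a f6 ea 05 40) = 04d0
m2: inner = H(8f 92 fe 50 9c 80 7a 61 64 64) = 05 2e; tag = H(e5 f8 94 3a f6 ea 05 2e) = 04be
m3: inner = H(8f 92 fe 50 9c 80 76 33 67 72) = 05 0d; tag = H(e5 f8 94 3a f6 ea 05 0d) = 049d ← matches
m4: inner = H(8f 92 fe 50 9c 80 61 72 63 66) = 05 27; tag = H(e5 f8 94 3a f6 ea 05 27) = 04b7

3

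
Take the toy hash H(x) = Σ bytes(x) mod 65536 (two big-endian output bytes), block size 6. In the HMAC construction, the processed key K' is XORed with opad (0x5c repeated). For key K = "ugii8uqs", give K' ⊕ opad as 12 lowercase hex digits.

5f635c5c5c5c

Key "ugii8uqs" = 75 67 69 69 38 75 71 73 is 8 bytes > B = 6, so hash it first: H(key) = 03 3f, then zero-pad to 6 bytes: K' = 03 3f 00 00 00 00.
XOR each byte with 0x5c: 03⊕5c=5f, 3f⊕5c=63, 00⊕5c=5c, 00⊕5c=5c, 00⊕5c=5c, 00⊕5c=5c.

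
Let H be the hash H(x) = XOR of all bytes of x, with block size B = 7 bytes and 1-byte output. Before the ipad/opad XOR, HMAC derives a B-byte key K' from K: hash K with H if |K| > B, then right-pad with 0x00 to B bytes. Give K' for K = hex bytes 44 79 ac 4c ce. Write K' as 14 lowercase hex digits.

Key hex bytes 44 79 ac 4c ce is 5 bytes ≤ B = 7; zero-pad to 7 bytes: K' = 44 79 ac 4c ce 00 00.

4479ac4cce0000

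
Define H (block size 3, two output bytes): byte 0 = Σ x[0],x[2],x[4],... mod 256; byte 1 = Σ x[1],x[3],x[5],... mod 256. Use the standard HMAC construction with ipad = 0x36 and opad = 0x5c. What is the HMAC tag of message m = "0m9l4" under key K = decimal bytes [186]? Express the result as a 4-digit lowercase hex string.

15f7

Key decimal bytes [186] = ba is 1 byte ≤ B = 3; zero-pad to 3 bytes: K' = ba 00 00.
K' ⊕ ipad = 8c 36 36.  K' ⊕ opad = e6 5c 5c.
Inner input = (K'⊕ipad) ∥ m = 8c 36 36 ∥ 30 6d 39 6c 34.
Inner hash: even-index sum = 411 mod 256 = 155; odd-index sum = 211 mod 256 = 211 → 9b d3.
Outer input = (K'⊕opad) ∥ inner = e6 5c 5c ∥ 9b d3.
Outer hash (tag): even-index sum = 533 mod 256 = 21; odd-index sum = 247 mod 256 = 247 → 15 f7.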